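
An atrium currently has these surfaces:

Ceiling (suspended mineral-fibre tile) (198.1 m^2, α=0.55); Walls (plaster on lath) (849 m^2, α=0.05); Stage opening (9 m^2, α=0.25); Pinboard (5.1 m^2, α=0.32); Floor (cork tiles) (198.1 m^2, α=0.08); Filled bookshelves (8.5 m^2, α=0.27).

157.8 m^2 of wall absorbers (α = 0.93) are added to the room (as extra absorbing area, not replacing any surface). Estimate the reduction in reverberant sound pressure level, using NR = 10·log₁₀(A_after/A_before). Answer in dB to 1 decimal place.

A_before = Σ Sᵢαᵢ = 198.1·0.55 + 849·0.05 + 9·0.25 + 5.1·0.32 + 198.1·0.08 + 8.5·0.27 = 173.430 sabins.
Added absorption = 157.8 × 0.93 = 146.754 sabins.
New total A_after = 320.184 sabins.
NR = 10·log₁₀(320.184/173.430) = 2.7 dB.

2.7 dB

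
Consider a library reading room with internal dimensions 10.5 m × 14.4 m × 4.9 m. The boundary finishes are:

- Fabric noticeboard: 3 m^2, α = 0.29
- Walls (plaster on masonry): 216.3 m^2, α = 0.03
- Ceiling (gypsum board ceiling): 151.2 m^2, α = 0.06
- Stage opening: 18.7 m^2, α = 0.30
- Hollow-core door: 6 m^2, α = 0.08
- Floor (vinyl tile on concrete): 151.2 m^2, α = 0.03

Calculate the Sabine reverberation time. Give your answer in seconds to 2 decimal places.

Total absorption A = 3·0.29 + 216.3·0.03 + 151.2·0.06 + 18.7·0.30 + 6·0.08 + 151.2·0.03
  = 0.870 + 6.489 + 9.072 + 5.610 + 0.480 + 4.536 = 27.057 m^2 sabins.
V = 10.5·14.4·4.9 = 740.88 m³.
RT60 = 0.161 · V / A = 0.161 × 740.88 / 27.057 = 4.41 s.

4.41 seconds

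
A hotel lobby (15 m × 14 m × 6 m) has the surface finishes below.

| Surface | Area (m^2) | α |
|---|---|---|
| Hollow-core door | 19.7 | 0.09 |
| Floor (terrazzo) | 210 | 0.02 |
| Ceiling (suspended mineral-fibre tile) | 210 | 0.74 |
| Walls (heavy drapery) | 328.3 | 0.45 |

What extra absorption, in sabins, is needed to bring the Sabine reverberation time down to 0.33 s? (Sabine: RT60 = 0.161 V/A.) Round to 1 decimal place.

Total absorption A₁ = 19.7×0.09 + 210×0.02 + 210×0.74 + 328.3×0.45
  = 1.773 + 4.200 + 155.400 + 147.735 = 309.108 m^2 sabins.
Target A₂ = 0.161·1260/0.33 = 614.727 sabins (V = 1260 m³).
Shortfall: 614.727 − 309.108 = 305.6 sabins.

305.6 sabins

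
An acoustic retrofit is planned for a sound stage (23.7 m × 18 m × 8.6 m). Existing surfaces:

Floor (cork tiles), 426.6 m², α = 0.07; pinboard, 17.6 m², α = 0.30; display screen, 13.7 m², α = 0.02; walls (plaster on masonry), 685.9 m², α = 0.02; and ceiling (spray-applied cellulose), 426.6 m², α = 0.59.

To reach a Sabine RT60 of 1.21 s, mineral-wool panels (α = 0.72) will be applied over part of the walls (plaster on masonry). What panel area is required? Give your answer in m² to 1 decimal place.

267.6

Equivalent absorption area: A₁ = 426.6*0.07 + 17.6*0.30 + 13.7*0.02 + 685.9*0.02 + 426.6*0.59 = 300.828 m².
V = 3668.76 m³. Target absorption A₂ = 0.161 × 3668.76 / 1.21 = 488.157 sabins.
Absorption to add: 488.157 − 300.828 = 187.329 sabins.
Each m² of panel replacing the walls (plaster on masonry) adds (0.72 − 0.02) = 0.70 sabins.
Area = ΔA/Δα = 187.329/0.70 = 267.6 m².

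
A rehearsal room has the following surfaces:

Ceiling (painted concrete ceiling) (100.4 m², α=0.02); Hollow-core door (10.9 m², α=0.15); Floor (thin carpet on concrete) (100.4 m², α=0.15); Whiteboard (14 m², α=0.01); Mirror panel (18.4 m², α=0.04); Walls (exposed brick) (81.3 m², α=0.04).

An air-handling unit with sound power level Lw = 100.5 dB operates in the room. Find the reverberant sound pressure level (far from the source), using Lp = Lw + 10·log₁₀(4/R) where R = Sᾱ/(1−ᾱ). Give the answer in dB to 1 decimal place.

92.6 dB

A = 22.831 sabins; S = 325.4 m².
ᾱ = 22.831/325.4 = 0.0702; R = Sᾱ/(1−ᾱ) = 22.831/(1−0.0702) = 24.555 m².
Lp = Lw + 10 log₁₀(4/R) = 100.5 -7.88 = 92.6 dB.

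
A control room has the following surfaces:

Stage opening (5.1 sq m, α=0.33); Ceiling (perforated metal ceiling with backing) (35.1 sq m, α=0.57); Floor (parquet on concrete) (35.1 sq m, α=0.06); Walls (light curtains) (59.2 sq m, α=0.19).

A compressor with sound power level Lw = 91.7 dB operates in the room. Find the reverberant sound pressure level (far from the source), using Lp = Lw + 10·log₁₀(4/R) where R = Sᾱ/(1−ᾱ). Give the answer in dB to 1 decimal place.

Σ(Sᵢαᵢ) = 5.1×0.33 + 35.1×0.57 + 35.1×0.06 + 59.2×0.19 = 35.044; total area S = 134.5 sq m.
ᾱ = 0.2606, so room constant R = A/(1−ᾱ) = 47.395 sq m.
Lp = Lw + 10 log₁₀(4/R) = 91.7 -10.74 = 81.0 dB.

81.0 dB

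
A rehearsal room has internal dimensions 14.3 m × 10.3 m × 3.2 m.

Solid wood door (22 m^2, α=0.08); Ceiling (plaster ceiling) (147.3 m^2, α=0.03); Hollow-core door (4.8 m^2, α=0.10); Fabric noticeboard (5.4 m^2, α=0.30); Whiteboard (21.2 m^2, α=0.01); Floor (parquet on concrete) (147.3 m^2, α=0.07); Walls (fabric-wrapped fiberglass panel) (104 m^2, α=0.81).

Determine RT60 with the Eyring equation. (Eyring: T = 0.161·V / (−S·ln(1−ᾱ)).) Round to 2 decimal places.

S = Σ Sᵢ = 452.0 m^2.
Absorption A = 22×0.08 + 147.3×0.03 + 4.8×0.10 + 5.4×0.30 + 21.2×0.01 + 147.3×0.07 + 104×0.81 = 103.042 sabins.
ᾱ = 103.042 / 452.0 = 0.2280.
Eyring denominator: −S ln(1−ᾱ) = 116.964.
V = 14.3 × 10.3 × 3.2 = 471.328 m³.
RT60 = 0.161 × 471.328 / 116.964 = 0.65 s.

0.65 s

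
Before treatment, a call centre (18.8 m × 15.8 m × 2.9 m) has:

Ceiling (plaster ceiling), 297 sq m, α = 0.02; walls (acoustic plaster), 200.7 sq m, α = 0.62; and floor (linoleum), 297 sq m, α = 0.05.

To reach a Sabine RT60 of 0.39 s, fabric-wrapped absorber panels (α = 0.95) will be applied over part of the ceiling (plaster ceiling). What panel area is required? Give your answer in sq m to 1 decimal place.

Equivalent absorption area: A₁ = 297×0.02 + 200.7×0.62 + 297×0.05 = 145.224 sq m.
V = 861.416 m³. Target absorption A₂ = 0.161 × 861.416 / 0.39 = 355.610 sabins.
ΔA needed = 355.610 − 145.224 = 210.386 sabins.
Each sq m of panel replacing the ceiling (plaster ceiling) adds (0.95 − 0.02) = 0.93 sabins.
Panel area = 210.386 / 0.93 = 226.2 sq m.

226.2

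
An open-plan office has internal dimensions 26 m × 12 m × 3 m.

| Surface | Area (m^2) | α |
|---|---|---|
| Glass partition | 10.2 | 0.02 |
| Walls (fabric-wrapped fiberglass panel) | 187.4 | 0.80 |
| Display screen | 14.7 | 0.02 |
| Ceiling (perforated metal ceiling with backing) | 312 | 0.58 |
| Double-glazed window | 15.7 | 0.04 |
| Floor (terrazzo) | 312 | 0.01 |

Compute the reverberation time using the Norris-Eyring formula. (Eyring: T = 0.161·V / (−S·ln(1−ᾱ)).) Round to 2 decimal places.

S = Σ Sᵢ = 852.0 m^2.
Absorption A = 10.2×0.02 + 187.4×0.80 + 14.7×0.02 + 312×0.58 + 15.7×0.04 + 312×0.01 = 335.126 sabins.
ᾱ = 335.126 / 852.0 = 0.3933.
−S·ln(1−ᾱ) = −852.0 × ln(1 − 0.3933) = 425.762.
V = 26 × 12 × 3 = 936 m³.
RT60 = 0.161 × 936 / 425.762 = 0.35 s.

0.35 seconds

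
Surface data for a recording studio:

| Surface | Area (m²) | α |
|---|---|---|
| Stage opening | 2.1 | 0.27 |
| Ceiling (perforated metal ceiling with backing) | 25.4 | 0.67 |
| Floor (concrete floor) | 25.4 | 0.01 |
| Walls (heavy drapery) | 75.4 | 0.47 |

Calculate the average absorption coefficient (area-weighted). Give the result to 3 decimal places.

0.415

S = Σ Sᵢ = 2.1 + 25.4 + 25.4 + 75.4 = 128.3 m².
A = 2.1*0.27 + 25.4*0.67 + 25.4*0.01 + 75.4*0.47 = 53.277 sabins.
ᾱ = 53.277 / 128.3 = 0.415.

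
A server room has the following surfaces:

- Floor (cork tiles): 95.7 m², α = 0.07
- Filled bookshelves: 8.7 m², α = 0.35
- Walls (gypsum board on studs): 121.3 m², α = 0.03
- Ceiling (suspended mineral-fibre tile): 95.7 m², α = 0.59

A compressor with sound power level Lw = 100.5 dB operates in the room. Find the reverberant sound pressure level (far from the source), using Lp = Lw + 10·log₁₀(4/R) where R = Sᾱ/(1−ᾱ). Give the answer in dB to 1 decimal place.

A = 69.846 sabins; S = 321.4 m².
ᾱ = 69.846/321.4 = 0.2173; R = Sᾱ/(1−ᾱ) = 69.846/(1−0.2173) = 89.237 m².
Lp = Lw + 10 log₁₀(4/R) = 100.5 -13.48 = 87.0 dB.

87.0 dB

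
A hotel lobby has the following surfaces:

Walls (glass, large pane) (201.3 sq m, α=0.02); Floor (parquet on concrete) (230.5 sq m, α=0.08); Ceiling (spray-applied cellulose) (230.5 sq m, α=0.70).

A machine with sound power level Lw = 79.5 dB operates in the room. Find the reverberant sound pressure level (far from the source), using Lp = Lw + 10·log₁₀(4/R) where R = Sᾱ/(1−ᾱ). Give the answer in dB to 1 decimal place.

Σ(Sᵢαᵢ) = 201.3·0.02 + 230.5·0.08 + 230.5·0.70 = 183.816; total area S = 662.3 sq m.
ᾱ = 183.816/662.3 = 0.2775; R = Sᾱ/(1−ᾱ) = 183.816/(1−0.2775) = 254.417 sq m.
Lp = Lw + 10 log₁₀(4/R) = 79.5 -18.03 = 61.5 dB.

61.5 dB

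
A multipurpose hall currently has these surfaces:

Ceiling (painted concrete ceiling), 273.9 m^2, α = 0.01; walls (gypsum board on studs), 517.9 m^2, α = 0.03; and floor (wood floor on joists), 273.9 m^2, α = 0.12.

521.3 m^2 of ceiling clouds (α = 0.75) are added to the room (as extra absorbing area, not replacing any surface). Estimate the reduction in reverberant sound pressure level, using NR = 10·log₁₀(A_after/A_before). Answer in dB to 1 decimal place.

Equivalent absorption area: A_before = 273.9·0.01 + 517.9·0.03 + 273.9·0.12 = 51.144 m^2.
Treatment contributes 521.3·0.75 = 390.975 sabins.
A_after = 51.144 + 390.975 = 442.119 sabins.
NR = 10·log₁₀(442.119/51.144) = 9.4 dB.

9.4 dB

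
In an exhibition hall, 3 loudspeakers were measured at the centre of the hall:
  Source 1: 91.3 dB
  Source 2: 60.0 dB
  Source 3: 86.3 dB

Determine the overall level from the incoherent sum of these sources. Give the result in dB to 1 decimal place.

92.5 dB

Converting to relative power and adding: 10^(91.3/10) + 10^(60.0/10) + 10^(86.3/10) = 1.777e+09.
Back to dB: 10·log₁₀ Σ = 92.5 dB.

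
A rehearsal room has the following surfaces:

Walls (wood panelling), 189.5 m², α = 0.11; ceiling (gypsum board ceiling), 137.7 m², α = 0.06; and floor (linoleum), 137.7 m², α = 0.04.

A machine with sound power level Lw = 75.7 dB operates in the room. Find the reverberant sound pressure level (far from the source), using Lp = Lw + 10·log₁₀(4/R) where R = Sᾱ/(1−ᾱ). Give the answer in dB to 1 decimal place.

66.0 dB

Σ(Sᵢαᵢ) = 189.5·0.11 + 137.7·0.06 + 137.7·0.04 = 34.615; total area S = 464.9 m².
ᾱ = 34.615/464.9 = 0.0745; R = Sᾱ/(1−ᾱ) = 34.615/(1−0.0745) = 37.401 m².
Lp = 75.7 + 10·log₁₀(4/37.401) = 75.7 + (-9.71) = 66.0 dB.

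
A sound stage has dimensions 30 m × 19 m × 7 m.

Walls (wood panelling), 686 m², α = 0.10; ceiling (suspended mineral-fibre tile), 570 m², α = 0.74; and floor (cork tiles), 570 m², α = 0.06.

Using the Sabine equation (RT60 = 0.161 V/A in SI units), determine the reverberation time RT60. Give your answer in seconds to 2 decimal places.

1.22 s

Summing Sᵢαᵢ: 68.600 + 421.800 + 34.200 → A = 524.600 sabins.
V = 30·19·7 = 3990 m³.
Sabine: RT60 = 0.161 × 3990 / 524.600 = 1.22 s.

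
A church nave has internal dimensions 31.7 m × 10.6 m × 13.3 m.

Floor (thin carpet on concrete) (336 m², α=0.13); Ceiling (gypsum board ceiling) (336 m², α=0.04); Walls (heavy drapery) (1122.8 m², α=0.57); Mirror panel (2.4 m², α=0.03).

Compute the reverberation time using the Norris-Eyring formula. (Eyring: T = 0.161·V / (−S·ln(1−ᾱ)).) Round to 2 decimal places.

Total surface area S = 336 + 336 + 1122.8 + 2.4 = 1797.2 m².
Absorption A = 336×0.13 + 336×0.04 + 1122.8×0.57 + 2.4×0.03 = 697.188 sabins.
ᾱ = 697.188 / 1797.2 = 0.3879.
−S·ln(1−ᾱ) = −1797.2 × ln(1 − 0.3879) = 882.173.
V = 31.7 × 10.6 × 13.3 = 4469.066 m³.
RT60 = 0.161 × 4469.066 / 882.173 = 0.82 s.

0.82 seconds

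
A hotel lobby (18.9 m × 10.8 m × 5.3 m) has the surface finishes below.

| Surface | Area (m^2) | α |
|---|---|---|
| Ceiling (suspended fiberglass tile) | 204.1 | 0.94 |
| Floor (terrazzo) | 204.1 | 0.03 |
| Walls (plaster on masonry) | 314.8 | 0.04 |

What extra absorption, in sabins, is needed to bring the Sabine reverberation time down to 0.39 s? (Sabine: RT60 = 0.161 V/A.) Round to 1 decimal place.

Equivalent absorption area: A₁ = 204.1·0.94 + 204.1·0.03 + 314.8·0.04 = 210.569 m^2.
For T = 0.39 s, need A₂ = 0.161·V/T = 0.161·1081.836/0.39 = 446.604 sabins.
ΔA = A₂ − A₁ = 446.604 − 210.569 = 236.0 sabins.

236.0 sabins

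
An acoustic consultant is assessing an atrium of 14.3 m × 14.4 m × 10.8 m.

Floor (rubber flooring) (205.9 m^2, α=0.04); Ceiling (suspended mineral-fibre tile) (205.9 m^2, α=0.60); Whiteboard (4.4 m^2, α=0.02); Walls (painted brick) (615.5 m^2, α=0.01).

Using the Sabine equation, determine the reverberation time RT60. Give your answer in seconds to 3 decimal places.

Equivalent absorption area: A = 205.9×0.04 + 205.9×0.60 + 4.4×0.02 + 615.5×0.01 = 138.019 m^2.
V = 14.3·14.4·10.8 = 2223.936 m³.
Sabine: RT60 = 0.161 × 2223.936 / 138.019 = 2.594 s.

2.594 s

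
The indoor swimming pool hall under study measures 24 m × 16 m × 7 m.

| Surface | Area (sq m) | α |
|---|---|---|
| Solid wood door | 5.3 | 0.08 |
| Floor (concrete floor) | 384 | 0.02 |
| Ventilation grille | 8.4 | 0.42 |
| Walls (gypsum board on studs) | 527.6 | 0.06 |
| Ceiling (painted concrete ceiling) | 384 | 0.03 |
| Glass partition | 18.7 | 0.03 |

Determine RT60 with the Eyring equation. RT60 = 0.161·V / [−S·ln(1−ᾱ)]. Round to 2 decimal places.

S = Σ Sᵢ = 1328.0 sq m.
Σ(Sᵢαᵢ) = 5.3·0.08 + 384·0.02 + 8.4·0.42 + 527.6·0.06 + 384·0.03 + 18.7·0.03 = 55.369.
Mean coefficient ᾱ = A/S = 0.0417.
Eyring denominator: −S ln(1−ᾱ) = 56.565.
V = 24 × 16 × 7 = 2688 m³.
T = 0.161·V/[−S·ln(1−ᾱ)] = 0.161·2688/56.565 = 7.65 s.

7.65 seconds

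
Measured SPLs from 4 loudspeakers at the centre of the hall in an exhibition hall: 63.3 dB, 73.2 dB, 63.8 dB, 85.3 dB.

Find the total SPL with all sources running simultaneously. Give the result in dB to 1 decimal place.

85.6 dB

Σ 10^(Lᵢ/10) = 3.643e+08.
Combined level = 10 log₁₀(3.643e+08) = 85.6 dB.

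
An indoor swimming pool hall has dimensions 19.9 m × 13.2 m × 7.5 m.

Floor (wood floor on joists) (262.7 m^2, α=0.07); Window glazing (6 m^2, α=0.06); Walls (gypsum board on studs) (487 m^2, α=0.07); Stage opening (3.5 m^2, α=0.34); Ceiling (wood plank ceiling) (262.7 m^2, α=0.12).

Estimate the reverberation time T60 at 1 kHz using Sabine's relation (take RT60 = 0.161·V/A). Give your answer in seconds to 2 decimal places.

A = Σ Sᵢαᵢ = 262.7*0.07 + 6*0.06 + 487*0.07 + 3.5*0.34 + 262.7*0.12 = 85.553 sabins.
Room volume: 1970.1 m³.
Sabine: RT60 = 0.161 × 1970.1 / 85.553 = 3.71 s.

3.71 s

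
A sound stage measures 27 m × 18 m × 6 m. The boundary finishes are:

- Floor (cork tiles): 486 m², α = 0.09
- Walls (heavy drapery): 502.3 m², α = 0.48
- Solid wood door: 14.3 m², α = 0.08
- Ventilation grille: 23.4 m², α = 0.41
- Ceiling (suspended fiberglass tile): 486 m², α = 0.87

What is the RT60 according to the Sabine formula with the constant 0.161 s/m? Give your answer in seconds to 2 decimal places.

0.65 seconds

Summing Sᵢαᵢ: 43.740 + 241.104 + 1.144 + 9.594 + 422.820 → A = 718.402 sabins.
V = 27·18·6 = 2916 m³.
RT60 = 0.161 · V / A = 0.161 × 2916 / 718.402 = 0.65 s.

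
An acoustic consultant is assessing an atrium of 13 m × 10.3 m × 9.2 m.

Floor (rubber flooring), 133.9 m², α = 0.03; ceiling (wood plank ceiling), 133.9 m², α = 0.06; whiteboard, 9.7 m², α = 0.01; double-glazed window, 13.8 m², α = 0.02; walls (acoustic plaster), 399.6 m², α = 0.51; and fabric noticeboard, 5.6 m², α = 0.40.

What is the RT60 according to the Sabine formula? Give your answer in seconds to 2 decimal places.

Summing Sᵢαᵢ: 4.017 + 8.034 + 0.097 + 0.276 + 203.796 + 2.240 → A = 218.460 sabins.
V = 13·10.3·9.2 = 1231.88 m³.
RT60 = 0.161 · V / A = 0.161 × 1231.88 / 218.460 = 0.91 s.

0.91 seconds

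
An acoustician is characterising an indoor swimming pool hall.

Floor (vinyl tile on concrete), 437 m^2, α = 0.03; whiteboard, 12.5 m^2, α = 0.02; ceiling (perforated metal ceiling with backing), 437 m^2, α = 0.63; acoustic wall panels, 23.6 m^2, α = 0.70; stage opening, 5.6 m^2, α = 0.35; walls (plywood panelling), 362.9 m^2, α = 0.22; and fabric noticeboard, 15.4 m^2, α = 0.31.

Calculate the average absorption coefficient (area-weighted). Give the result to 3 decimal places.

0.303

Total surface area S = 1294.0 m^2.
A = 437*0.03 + 12.5*0.02 + 437*0.63 + 23.6*0.70 + 5.6*0.35 + 362.9*0.22 + 15.4*0.31 = 391.762 sabins.
ᾱ = A/S = 0.303.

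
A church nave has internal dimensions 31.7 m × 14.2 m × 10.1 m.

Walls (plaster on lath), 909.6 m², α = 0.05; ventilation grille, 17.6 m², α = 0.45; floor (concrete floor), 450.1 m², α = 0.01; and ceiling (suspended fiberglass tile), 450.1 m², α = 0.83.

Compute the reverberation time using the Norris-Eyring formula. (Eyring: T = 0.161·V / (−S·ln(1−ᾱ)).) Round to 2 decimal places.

1.49 s

Total surface area S = 909.6 + 17.6 + 450.1 + 450.1 = 1827.4 m².
Σ(Sᵢαᵢ) = 909.6·0.05 + 17.6·0.45 + 450.1·0.01 + 450.1·0.83 = 431.484.
Mean coefficient ᾱ = A/S = 0.2361.
−S·ln(1−ᾱ) = −1827.4 × ln(1 − 0.2361) = 492.152.
V = 31.7 × 14.2 × 10.1 = 4546.414 m³.
RT60 = 0.161 × 4546.414 / 492.152 = 1.49 s.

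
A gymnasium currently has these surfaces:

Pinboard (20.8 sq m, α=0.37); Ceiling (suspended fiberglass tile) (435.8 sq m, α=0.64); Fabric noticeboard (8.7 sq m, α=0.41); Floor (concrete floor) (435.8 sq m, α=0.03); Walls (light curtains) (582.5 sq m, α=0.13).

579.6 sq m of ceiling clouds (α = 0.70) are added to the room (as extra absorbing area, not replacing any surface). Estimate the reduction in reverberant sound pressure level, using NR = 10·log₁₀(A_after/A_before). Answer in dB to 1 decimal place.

3.2 dB

Total absorption A_before = 20.8×0.37 + 435.8×0.64 + 8.7×0.41 + 435.8×0.03 + 582.5×0.13
  = 7.696 + 278.912 + 3.567 + 13.074 + 75.725 = 378.974 sq m sabins.
Added absorption = 579.6 × 0.70 = 405.720 sabins.
New total A_after = 784.694 sabins.
NR = 10·log₁₀(784.694/378.974) = 3.2 dB.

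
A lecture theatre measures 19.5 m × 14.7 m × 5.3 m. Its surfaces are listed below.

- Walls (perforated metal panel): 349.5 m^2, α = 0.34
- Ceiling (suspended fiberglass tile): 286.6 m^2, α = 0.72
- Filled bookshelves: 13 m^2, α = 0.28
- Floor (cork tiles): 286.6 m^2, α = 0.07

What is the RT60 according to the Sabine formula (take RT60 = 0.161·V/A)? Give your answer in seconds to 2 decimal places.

0.70 seconds

Total absorption A = 349.5·0.34 + 286.6·0.72 + 13·0.28 + 286.6·0.07
  = 118.830 + 206.352 + 3.640 + 20.062 = 348.884 m^2 sabins.
Room volume: 1519.245 m³.
Sabine: RT60 = 0.161 × 1519.245 / 348.884 = 0.70 s.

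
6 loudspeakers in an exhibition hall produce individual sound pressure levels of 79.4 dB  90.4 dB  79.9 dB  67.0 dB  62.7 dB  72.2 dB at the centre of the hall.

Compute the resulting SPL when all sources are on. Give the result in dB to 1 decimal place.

91.2 dB

Σ 10^(Lᵢ/10) = 1.305e+09.
Combined level = 10 log₁₀(1.305e+09) = 91.2 dB.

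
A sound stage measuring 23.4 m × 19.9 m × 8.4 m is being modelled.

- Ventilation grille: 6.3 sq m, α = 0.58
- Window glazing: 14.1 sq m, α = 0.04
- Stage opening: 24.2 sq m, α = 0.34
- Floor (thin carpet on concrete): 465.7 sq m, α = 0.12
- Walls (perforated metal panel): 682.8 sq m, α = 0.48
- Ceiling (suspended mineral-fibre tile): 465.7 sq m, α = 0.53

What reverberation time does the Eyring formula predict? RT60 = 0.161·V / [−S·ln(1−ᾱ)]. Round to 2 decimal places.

0.77 s

S = Σ Sᵢ = 1658.8 sq m.
Σ(Sᵢαᵢ) = 6.3×0.58 + 14.1×0.04 + 24.2×0.34 + 465.7×0.12 + 682.8×0.48 + 465.7×0.53 = 642.895.
ᾱ = 642.895 / 1658.8 = 0.3876.
−S·ln(1−ᾱ) = −1658.8 × ln(1 − 0.3876) = 813.425.
V = 23.4 × 19.9 × 8.4 = 3911.544 m³.
T = 0.161·V/[−S·ln(1−ᾱ)] = 0.161·3911.544/813.425 = 0.77 s.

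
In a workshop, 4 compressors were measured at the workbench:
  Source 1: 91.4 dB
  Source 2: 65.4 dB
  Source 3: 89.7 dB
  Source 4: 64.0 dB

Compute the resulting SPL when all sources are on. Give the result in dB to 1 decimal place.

Σ 10^(Lᵢ/10) = 2.32e+09.
Back to dB: 10·log₁₀ Σ = 93.7 dB.

93.7 dB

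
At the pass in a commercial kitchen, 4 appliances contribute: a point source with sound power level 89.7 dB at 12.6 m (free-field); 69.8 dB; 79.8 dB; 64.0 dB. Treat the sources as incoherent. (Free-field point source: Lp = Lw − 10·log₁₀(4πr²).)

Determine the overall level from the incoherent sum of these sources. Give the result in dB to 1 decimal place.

Source at 12.6 m: Lp = 89.7 − 10·log₁₀(4π·12.6²) = 89.7 − 10·log₁₀(1995.037) = 56.7 dB.
Converting to relative power and adding: 10^(56.7/10) + 10^(69.8/10) + 10^(79.8/10) + 10^(64.0/10) = 1.08e+08.
Combined level = 10 log₁₀(1.08e+08) = 80.3 dB.

80.3 dB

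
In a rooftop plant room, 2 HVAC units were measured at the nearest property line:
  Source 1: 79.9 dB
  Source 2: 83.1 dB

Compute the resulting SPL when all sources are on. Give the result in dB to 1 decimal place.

84.8 dB

Sum in the linear (power) domain: Σ 10^(Lᵢ/10) = 10^(79.9/10) + 10^(83.1/10) = 3.019e+08.
L_total = 10·log₁₀(3.019e+08) = 84.8 dB.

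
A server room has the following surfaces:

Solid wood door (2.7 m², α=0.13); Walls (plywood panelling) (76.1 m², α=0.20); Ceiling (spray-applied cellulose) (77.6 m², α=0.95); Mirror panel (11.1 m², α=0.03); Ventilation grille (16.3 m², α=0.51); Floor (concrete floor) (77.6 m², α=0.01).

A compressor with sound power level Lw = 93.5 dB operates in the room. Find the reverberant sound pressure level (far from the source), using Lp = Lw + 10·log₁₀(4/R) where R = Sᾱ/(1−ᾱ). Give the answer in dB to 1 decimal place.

Σ(Sᵢαᵢ) = 2.7·0.13 + 76.1·0.20 + 77.6·0.95 + 11.1·0.03 + 16.3·0.51 + 77.6·0.01 = 98.713; total area S = 261.4 m².
ᾱ = 98.713/261.4 = 0.3776; R = Sᾱ/(1−ᾱ) = 98.713/(1−0.3776) = 158.601 m².
Lp = Lw + 10 log₁₀(4/R) = 93.5 -15.98 = 77.5 dB.

77.5 dB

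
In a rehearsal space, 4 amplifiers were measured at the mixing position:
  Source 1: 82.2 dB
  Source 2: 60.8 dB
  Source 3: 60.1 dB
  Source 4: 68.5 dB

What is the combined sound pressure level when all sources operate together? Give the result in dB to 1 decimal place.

Σ 10^(Lᵢ/10) = 1.753e+08.
Back to dB: 10·log₁₀ Σ = 82.4 dB.

82.4 dB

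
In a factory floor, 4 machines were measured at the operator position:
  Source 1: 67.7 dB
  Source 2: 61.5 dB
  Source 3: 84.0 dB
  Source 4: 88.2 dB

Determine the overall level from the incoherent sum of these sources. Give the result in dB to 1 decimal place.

Converting to relative power and adding: 10^(67.7/10) + 10^(61.5/10) + 10^(84.0/10) + 10^(88.2/10) = 9.192e+08.
Back to dB: 10·log₁₀ Σ = 89.6 dB.

89.6 dB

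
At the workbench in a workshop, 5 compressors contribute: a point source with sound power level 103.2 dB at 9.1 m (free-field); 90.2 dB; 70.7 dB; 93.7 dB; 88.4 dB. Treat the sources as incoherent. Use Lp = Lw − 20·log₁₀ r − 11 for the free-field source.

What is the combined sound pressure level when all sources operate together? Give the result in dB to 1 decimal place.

Source at 9.1 m: Lp = 103.2 − 20·log₁₀(9.1) − 11 = 73.0 dB.
Sum in the linear (power) domain: Σ 10^(Lᵢ/10) = 10^(73.0/10) + 10^(90.2/10) + 10^(70.7/10) + 10^(93.7/10) + 10^(88.4/10) = 4.115e+09.
Combined level = 10 log₁₀(4.115e+09) = 96.1 dB.

96.1 dB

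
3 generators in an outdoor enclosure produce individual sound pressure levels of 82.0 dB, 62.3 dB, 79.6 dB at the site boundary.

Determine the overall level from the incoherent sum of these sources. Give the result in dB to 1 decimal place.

84.0 dB

Σ 10^(Lᵢ/10) = 2.514e+08.
L_total = 10·log₁₀(2.514e+08) = 84.0 dB.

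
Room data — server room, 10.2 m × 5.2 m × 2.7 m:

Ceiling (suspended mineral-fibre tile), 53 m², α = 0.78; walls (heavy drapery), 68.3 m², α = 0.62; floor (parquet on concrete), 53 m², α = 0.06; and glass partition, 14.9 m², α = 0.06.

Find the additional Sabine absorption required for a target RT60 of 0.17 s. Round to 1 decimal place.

Equivalent absorption area: A₁ = 53·0.78 + 68.3·0.62 + 53·0.06 + 14.9·0.06 = 87.760 m².
V = 143.208 m³. Required absorption A₂ = 0.161 × 143.208 / 0.17 = 135.626 sabins.
Additional absorption ΔA = 135.626 − 87.760 = 47.9 sabins.

47.9 sabins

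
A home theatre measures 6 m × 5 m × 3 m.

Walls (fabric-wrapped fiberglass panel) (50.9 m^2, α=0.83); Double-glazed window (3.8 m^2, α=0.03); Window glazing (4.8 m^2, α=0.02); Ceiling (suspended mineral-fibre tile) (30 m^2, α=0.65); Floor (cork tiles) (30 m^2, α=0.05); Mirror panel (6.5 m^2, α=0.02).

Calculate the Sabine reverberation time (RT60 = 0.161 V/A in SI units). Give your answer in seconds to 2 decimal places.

0.23 seconds

Summing Sᵢαᵢ: 42.247 + 0.114 + 0.096 + 19.500 + 1.500 + 0.130 → A = 63.587 sabins.
Volume V = 6 × 5 × 3 = 90 m³.
T = 0.161 V/A = 0.161·90/63.587 = 0.23 s.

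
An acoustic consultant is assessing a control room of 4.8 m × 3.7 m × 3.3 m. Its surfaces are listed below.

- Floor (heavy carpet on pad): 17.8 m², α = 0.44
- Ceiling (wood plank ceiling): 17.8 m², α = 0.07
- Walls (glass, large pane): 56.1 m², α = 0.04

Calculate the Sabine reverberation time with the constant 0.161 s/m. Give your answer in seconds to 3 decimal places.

Equivalent absorption area: A = 17.8·0.44 + 17.8·0.07 + 56.1·0.04 = 11.322 m².
V = 4.8·3.7·3.3 = 58.608 m³.
T = 0.161 V/A = 0.161·58.608/11.322 = 0.833 s.

0.833 s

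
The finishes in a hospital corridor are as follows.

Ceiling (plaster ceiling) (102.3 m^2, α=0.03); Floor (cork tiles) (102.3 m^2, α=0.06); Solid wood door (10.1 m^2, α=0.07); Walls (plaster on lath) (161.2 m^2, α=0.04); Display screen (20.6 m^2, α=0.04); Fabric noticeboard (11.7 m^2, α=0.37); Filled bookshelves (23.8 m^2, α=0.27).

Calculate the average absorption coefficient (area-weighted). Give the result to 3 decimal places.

0.065

Total surface area S = 432.0 m^2.
Weighted sum Σ Sα = 27.941.
ᾱ = 27.941 / 432.0 = 0.065.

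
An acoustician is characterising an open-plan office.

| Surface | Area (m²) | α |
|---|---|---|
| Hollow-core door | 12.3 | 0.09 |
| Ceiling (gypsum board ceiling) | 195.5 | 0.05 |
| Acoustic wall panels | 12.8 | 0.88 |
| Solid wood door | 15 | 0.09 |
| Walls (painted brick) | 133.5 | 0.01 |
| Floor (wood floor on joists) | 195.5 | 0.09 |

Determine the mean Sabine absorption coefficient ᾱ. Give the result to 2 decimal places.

0.08

S = Σ Sᵢ = 12.3 + 195.5 + 12.8 + 15 + 133.5 + 195.5 = 564.6 m².
Σ(Sᵢαᵢ) = 12.3×0.09 + 195.5×0.05 + 12.8×0.88 + 15×0.09 + 133.5×0.01 + 195.5×0.09 = 42.426.
ᾱ = A/S = 0.08.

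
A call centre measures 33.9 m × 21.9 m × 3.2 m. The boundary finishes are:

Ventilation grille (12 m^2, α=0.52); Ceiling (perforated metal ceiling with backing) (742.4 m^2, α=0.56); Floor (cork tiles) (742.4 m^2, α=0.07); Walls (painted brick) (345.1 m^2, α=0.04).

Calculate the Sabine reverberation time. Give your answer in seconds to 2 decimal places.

Summing Sᵢαᵢ: 6.240 + 415.744 + 51.968 + 13.804 → A = 487.756 sabins.
V = 33.9·21.9·3.2 = 2375.712 m³.
T = 0.161 V/A = 0.161·2375.712/487.756 = 0.78 s.

0.78 sec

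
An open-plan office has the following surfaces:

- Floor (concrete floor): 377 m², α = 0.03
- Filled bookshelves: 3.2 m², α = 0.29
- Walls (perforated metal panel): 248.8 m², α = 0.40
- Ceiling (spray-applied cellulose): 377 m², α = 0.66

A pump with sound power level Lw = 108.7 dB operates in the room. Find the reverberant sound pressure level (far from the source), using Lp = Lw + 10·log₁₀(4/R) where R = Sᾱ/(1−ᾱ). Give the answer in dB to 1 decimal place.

87.2 dB

Σ(Sᵢαᵢ) = 377·0.03 + 3.2·0.29 + 248.8·0.40 + 377·0.66 = 360.578; total area S = 1006.0 m².
ᾱ = 360.578/1006.0 = 0.3584; R = Sᾱ/(1−ᾱ) = 360.578/(1−0.3584) = 561.998 m².
Lp = Lw + 10 log₁₀(4/R) = 108.7 -21.48 = 87.2 dB.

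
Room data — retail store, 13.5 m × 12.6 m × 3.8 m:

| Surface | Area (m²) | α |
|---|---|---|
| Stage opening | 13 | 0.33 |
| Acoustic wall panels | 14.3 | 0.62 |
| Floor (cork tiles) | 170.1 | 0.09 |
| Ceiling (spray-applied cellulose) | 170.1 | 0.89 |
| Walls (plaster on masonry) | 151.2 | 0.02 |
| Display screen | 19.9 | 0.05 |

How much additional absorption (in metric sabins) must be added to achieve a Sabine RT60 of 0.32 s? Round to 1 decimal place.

141.3 sabins

Equivalent absorption area: A₁ = 13·0.33 + 14.3·0.62 + 170.1·0.09 + 170.1·0.89 + 151.2·0.02 + 19.9·0.05 = 183.873 m².
Target A₂ = 0.161·646.38/0.32 = 325.210 sabins (V = 646.38 m³).
ΔA = A₂ − A₁ = 325.210 − 183.873 = 141.3 sabins.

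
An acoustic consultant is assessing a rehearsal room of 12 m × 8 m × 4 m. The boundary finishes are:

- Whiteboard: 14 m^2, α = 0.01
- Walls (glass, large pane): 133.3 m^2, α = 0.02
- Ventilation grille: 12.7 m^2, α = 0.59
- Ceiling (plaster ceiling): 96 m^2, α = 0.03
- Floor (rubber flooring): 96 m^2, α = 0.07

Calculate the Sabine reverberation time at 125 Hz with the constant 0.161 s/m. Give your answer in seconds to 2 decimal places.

3.11 s

Equivalent absorption area: A = 14·0.01 + 133.3·0.02 + 12.7·0.59 + 96·0.03 + 96·0.07 = 19.899 m^2.
Volume V = 12 × 8 × 4 = 384 m³.
Sabine: RT60 = 0.161 × 384 / 19.899 = 3.11 s.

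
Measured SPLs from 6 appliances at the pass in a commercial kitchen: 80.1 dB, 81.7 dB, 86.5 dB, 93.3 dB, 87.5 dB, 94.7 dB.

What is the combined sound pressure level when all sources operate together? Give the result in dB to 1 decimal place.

Sum in the linear (power) domain: Σ 10^(Lᵢ/10) = 10^(80.1/10) + 10^(81.7/10) + 10^(86.5/10) + 10^(93.3/10) + 10^(87.5/10) + 10^(94.7/10) = 6.348e+09.
Back to dB: 10·log₁₀ Σ = 98.0 dB.

98.0 dB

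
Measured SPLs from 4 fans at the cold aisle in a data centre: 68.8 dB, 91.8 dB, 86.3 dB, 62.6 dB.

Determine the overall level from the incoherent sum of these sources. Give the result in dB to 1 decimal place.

92.9 dB

Σ 10^(Lᵢ/10) = 1.95e+09.
Back to dB: 10·log₁₀ Σ = 92.9 dB.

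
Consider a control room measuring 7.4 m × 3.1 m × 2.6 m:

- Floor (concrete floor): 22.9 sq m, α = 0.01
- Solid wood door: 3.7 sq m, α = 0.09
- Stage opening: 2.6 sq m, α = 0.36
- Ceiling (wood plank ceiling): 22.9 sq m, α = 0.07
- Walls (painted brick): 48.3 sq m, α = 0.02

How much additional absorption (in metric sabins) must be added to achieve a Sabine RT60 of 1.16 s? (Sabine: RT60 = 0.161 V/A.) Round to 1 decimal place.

Summing Sᵢαᵢ: 0.229 + 0.333 + 0.936 + 1.603 + 0.966 → A₁ = 4.067 sabins.
For T = 1.16 s, need A₂ = 0.161·V/T = 0.161·59.644/1.16 = 8.278 sabins.
Shortfall: 8.278 − 4.067 = 4.2 sabins.

4.2 sabins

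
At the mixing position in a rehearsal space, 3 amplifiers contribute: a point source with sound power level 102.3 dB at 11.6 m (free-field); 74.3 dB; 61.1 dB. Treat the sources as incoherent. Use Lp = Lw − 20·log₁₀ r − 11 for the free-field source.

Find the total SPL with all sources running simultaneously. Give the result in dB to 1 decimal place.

Source at 11.6 m: Lp = 102.3 − 20·log₁₀(11.6) − 11 = 70.0 dB.
Sum in the linear (power) domain: Σ 10^(Lᵢ/10) = 10^(70.0/10) + 10^(74.3/10) + 10^(61.1/10) = 3.82e+07.
Combined level = 10 log₁₀(3.82e+07) = 75.8 dB.

75.8 dB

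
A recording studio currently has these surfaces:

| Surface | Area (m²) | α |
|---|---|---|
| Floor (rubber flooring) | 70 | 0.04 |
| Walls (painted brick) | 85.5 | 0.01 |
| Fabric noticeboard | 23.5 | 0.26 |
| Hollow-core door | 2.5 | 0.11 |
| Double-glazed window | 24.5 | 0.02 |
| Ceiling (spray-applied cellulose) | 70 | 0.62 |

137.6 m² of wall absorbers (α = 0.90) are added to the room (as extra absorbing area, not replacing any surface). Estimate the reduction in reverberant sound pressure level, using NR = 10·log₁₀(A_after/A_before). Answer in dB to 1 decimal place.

5.2 dB

A_before = Σ Sᵢαᵢ = 70·0.04 + 85.5·0.01 + 23.5·0.26 + 2.5·0.11 + 24.5·0.02 + 70·0.62 = 53.930 sabins.
Treatment contributes 137.6·0.90 = 123.840 sabins.
New total A_after = 177.770 sabins.
Reduction = 10 log₁₀(A_after/A_before) = 10 log₁₀(3.2963) = 5.2 dB.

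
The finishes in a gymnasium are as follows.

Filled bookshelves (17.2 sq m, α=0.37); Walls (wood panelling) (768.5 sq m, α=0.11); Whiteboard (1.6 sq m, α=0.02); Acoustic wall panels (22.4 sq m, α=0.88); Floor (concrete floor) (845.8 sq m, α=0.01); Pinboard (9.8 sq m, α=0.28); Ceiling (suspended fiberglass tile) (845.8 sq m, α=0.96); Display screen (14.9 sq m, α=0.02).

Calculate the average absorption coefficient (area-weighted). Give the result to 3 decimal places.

Total surface area S = 2526.0 sq m.
Weighted sum Σ Sα = 934.111.
ᾱ = A/S = 0.370.

0.370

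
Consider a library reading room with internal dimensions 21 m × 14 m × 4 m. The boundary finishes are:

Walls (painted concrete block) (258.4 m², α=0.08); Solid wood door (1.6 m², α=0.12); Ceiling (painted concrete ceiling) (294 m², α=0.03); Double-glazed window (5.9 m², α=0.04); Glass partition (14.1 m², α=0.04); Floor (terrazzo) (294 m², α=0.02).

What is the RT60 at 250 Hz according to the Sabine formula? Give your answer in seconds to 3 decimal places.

5.207 seconds

Total absorption A = 258.4×0.08 + 1.6×0.12 + 294×0.03 + 5.9×0.04 + 14.1×0.04 + 294×0.02
  = 20.672 + 0.192 + 8.820 + 0.236 + 0.564 + 5.880 = 36.364 m² sabins.
Volume V = 21 × 14 × 4 = 1176 m³.
T = 0.161 V/A = 0.161·1176/36.364 = 5.207 s.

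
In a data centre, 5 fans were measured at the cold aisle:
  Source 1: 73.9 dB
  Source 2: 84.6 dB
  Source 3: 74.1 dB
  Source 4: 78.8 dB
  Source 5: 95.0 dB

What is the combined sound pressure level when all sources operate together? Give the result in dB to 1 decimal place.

95.5 dB

Σ 10^(Lᵢ/10) = 3.577e+09.
L_total = 10·log₁₀(3.577e+09) = 95.5 dB.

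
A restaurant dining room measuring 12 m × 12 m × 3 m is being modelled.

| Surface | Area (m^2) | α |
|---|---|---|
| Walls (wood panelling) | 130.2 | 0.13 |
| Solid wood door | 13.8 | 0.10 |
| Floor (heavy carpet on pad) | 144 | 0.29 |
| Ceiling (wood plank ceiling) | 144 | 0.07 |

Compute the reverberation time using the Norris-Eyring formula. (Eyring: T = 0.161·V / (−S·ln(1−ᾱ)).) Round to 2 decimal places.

Total surface area S = 130.2 + 13.8 + 144 + 144 = 432.0 m^2.
Σ(Sᵢαᵢ) = 130.2·0.13 + 13.8·0.10 + 144·0.29 + 144·0.07 = 70.146.
Mean coefficient ᾱ = A/S = 0.1624.
Eyring denominator: −S ln(1−ᾱ) = 76.557.
V = 12 × 12 × 3 = 432 m³.
RT60 = 0.161 × 432 / 76.557 = 0.91 s.

0.91 sec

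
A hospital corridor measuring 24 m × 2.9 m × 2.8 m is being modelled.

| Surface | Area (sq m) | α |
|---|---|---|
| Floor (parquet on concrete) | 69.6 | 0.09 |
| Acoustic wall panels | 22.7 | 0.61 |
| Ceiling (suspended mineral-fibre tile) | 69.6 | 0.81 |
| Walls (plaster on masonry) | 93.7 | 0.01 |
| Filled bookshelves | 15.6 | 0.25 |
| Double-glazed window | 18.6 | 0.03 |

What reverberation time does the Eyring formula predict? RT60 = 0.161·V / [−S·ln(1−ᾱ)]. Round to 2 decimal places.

0.33 s

Total surface area S = 69.6 + 22.7 + 69.6 + 93.7 + 15.6 + 18.6 = 289.8 sq m.
Absorption A = 69.6×0.09 + 22.7×0.61 + 69.6×0.81 + 93.7×0.01 + 15.6×0.25 + 18.6×0.03 = 81.882 sabins.
Mean coefficient ᾱ = A/S = 0.2825.
Eyring denominator: −S ln(1−ᾱ) = 96.208.
V = 24 × 2.9 × 2.8 = 194.88 m³.
T = 0.161·V/[−S·ln(1−ᾱ)] = 0.161·194.88/96.208 = 0.33 s.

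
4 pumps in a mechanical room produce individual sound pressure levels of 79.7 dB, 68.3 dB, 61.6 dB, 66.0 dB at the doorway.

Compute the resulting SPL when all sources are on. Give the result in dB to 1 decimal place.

Converting to relative power and adding: 10^(79.7/10) + 10^(68.3/10) + 10^(61.6/10) + 10^(66.0/10) = 1.055e+08.
L_total = 10·log₁₀(1.055e+08) = 80.2 dB.

80.2 dB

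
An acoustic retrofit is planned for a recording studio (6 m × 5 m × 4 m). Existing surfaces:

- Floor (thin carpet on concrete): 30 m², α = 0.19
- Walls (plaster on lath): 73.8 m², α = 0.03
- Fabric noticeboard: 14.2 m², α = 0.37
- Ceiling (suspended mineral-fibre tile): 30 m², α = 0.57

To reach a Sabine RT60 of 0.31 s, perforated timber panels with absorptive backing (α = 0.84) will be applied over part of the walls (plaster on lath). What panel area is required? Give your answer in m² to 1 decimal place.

39.6

Summing Sᵢαᵢ: 5.700 + 2.214 + 5.254 + 17.100 → A₁ = 30.268 sabins.
Required A₂ = 0.161·120/0.31 = 62.323 sabins.
Absorption to add: 62.323 − 30.268 = 32.055 sabins.
Net gain per m²: Δα = 0.84 − 0.03 = 0.81.
Area = ΔA/Δα = 32.055/0.81 = 39.6 m².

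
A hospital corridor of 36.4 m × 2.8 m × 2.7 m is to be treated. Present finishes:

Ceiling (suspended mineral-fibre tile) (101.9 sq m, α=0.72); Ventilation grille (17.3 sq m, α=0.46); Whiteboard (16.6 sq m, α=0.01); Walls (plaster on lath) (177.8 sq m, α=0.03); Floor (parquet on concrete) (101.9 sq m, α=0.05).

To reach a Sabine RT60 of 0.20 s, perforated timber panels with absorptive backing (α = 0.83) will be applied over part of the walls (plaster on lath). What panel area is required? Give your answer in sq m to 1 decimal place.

162.0

A₁ = Σ Sᵢαᵢ = 101.9*0.72 + 17.3*0.46 + 16.6*0.01 + 177.8*0.03 + 101.9*0.05 = 91.921 sabins.
Required A₂ = 0.161·275.184/0.20 = 221.523 sabins.
ΔA needed = 221.523 − 91.921 = 129.602 sabins.
Each sq m of panel replacing the walls (plaster on lath) adds (0.83 − 0.03) = 0.80 sabins.
Panel area = 129.602 / 0.80 = 162.0 sq m.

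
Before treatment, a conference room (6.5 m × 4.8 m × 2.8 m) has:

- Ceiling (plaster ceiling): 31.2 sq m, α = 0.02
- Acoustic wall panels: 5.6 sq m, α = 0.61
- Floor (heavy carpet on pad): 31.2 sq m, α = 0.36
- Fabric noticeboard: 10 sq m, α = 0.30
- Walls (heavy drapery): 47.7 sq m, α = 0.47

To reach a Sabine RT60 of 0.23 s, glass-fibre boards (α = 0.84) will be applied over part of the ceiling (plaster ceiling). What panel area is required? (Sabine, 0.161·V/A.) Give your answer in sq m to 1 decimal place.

A₁ = Σ Sᵢαᵢ = 31.2·0.02 + 5.6·0.61 + 31.2·0.36 + 10·0.30 + 47.7·0.47 = 40.691 sabins.
V = 87.36 m³. Target absorption A₂ = 0.161 × 87.36 / 0.23 = 61.152 sabins.
ΔA needed = 61.152 − 40.691 = 20.461 sabins.
Net gain per sq m: Δα = 0.84 − 0.02 = 0.82.
Area = ΔA/Δα = 20.461/0.82 = 25.0 sq m.

25.0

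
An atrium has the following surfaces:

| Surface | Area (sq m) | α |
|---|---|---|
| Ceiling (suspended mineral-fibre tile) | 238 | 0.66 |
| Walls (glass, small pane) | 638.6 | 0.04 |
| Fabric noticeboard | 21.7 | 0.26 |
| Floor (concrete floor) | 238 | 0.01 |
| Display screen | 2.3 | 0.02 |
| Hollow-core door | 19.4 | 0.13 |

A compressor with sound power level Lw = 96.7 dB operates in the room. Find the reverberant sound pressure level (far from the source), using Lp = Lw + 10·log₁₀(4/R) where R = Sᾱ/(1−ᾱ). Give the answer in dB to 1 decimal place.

Σ(Sᵢαᵢ) = 238×0.66 + 638.6×0.04 + 21.7×0.26 + 238×0.01 + 2.3×0.02 + 19.4×0.13 = 193.214; total area S = 1158.0 sq m.
ᾱ = 0.1669, so room constant R = A/(1−ᾱ) = 231.922 sq m.
Lp = Lw + 10 log₁₀(4/R) = 96.7 -17.63 = 79.1 dB.

79.1 dB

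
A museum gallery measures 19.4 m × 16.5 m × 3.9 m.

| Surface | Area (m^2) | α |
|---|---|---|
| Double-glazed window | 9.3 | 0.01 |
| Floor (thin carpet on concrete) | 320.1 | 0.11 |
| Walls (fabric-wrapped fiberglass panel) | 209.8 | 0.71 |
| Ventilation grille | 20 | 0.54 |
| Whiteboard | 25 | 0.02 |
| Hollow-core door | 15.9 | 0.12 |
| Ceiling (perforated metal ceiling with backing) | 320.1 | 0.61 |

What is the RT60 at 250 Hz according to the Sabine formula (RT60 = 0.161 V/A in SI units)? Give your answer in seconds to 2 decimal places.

0.51 s

Total absorption A = 9.3×0.01 + 320.1×0.11 + 209.8×0.71 + 20×0.54 + 25×0.02 + 15.9×0.12 + 320.1×0.61
  = 0.093 + 35.211 + 148.958 + 10.800 + 0.500 + 1.908 + 195.261 = 392.731 m^2 sabins.
Volume V = 19.4 × 16.5 × 3.9 = 1248.39 m³.
Sabine: RT60 = 0.161 × 1248.39 / 392.731 = 0.51 s.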